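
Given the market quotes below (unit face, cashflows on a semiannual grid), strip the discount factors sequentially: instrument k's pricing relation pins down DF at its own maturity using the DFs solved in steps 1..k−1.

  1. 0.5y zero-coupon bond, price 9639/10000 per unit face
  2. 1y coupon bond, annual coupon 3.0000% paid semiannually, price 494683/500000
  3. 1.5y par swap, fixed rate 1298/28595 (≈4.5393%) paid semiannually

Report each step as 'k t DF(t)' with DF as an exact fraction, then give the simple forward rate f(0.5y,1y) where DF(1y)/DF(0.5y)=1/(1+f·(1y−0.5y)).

1 1/2 9639/10000
2 1 1921/2000
3 3/2 9351/10000
f(0.5y,1y) = ((9639/10000)/(1921/2000) − 1)/(1/2) = 4/565 ≈ 0.7080%

step 1 [0.5y] zero: DF = P = 9639/10000 ≈ 0.963900
step 2 [1y] bond c/2=3/200: DF=(494683/500000 − 3/200·(0.963900))/(1+3/200) = 1921/2000 ≈ 0.960500
step 3 [1.5y] swap r/2=649/28595: DF=(1 − 649/28595·(0.963900+0.960500))/(1+649/28595) = 9351/10000 ≈ 0.935100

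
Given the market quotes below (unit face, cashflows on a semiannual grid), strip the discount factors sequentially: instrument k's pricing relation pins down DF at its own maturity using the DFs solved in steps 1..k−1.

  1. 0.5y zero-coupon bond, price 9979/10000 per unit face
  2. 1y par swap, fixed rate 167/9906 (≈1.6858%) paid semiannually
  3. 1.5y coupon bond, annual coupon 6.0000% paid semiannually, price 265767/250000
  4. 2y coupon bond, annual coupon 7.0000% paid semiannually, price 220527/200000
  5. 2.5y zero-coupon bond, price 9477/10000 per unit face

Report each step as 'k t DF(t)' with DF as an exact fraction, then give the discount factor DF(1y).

step 1 [0.5y] zero: DF = P = 9979/10000 ≈ 0.997900
step 2 [1y] swap r/2=167/19812: DF=(1 − 167/19812·(0.997900))/(1+167/19812) = 9833/10000 ≈ 0.983300
step 3 [1.5y] bond c/2=3/100: DF=(265767/250000 − 3/100·(0.997900+0.983300))/(1+3/100) = 609/625 ≈ 0.974400
step 4 [2y] bond c/2=7/200: DF=(220527/200000 − 7/200·(0.997900+0.983300+0.974400))/(1+7/200) = 4827/5000 ≈ 0.965400
step 5 [2.5y] zero: DF = P = 9477/10000 ≈ 0.947700

1 1/2 9979/10000
2 1 9833/10000
3 3/2 609/625
4 2 4827/5000
5 5/2 9477/10000
DF(1y) = 9833/10000 ≈ 0.983300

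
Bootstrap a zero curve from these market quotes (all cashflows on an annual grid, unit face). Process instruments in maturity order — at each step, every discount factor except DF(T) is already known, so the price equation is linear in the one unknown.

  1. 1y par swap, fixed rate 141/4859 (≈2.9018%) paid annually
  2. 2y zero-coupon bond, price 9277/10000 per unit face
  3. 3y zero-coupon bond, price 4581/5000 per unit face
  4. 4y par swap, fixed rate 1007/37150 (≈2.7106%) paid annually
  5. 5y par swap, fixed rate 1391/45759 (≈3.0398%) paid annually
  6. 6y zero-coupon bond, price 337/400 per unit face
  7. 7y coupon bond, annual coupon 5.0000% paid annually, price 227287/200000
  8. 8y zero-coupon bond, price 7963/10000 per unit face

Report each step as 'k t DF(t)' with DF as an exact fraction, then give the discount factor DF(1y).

1 1 4859/5000
2 2 9277/10000
3 3 4581/5000
4 4 8993/10000
5 5 8609/10000
6 6 337/400
7 7 8243/10000
8 8 7963/10000
DF(1y) = 4859/5000 ≈ 0.971800

step 1 [1y] swap r/1=141/4859: DF=(1 − 141/4859·(0))/(1+141/4859) = 4859/5000 ≈ 0.971800
step 2 [2y] zero: DF = P = 9277/10000 ≈ 0.927700
step 3 [3y] zero: DF = P = 4581/5000 ≈ 0.916200
step 4 [4y] swap r/1=1007/37150: DF=(1 − 1007/37150·(0.971800+0.927700+0.916200))/(1+1007/37150) = 8993/10000 ≈ 0.899300
step 5 [5y] swap r/1=1391/45759: DF=(1 − 1391/45759·(0.971800+0.927700+0.916200+0.899300))/(1+1391/45759) = 8609/10000 ≈ 0.860900
step 6 [6y] zero: DF = P = 337/400 ≈ 0.842500
step 7 [7y] bond c/1=1/20: DF=(227287/200000 − 1/20·(0.971800+0.927700+0.916200+0.899300+0.860900+0.842500))/(1+1/20) = 8243/10000 ≈ 0.824300
step 8 [8y] zero: DF = P = 7963/10000 ≈ 0.796300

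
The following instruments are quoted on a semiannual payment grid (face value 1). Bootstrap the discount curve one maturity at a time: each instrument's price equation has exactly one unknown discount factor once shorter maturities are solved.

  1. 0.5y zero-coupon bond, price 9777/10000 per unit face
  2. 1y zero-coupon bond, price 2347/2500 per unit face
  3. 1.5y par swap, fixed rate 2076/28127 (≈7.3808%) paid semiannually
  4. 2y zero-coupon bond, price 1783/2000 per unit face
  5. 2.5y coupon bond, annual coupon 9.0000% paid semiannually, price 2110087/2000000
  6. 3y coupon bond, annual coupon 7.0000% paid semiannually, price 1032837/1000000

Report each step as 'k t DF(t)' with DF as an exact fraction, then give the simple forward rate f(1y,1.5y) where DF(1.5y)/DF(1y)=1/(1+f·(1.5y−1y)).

step 1 [0.5y] zero: DF = P = 9777/10000 ≈ 0.977700
step 2 [1y] zero: DF = P = 2347/2500 ≈ 0.938800
step 3 [1.5y] swap r/2=1038/28127: DF=(1 − 1038/28127·(0.977700+0.938800))/(1+1038/28127) = 4481/5000 ≈ 0.896200
step 4 [2y] zero: DF = P = 1783/2000 ≈ 0.891500
step 5 [2.5y] bond c/2=9/200: DF=(2110087/2000000 − 9/200·(0.977700+0.938800+0.896200+0.891500))/(1+9/200) = 8501/10000 ≈ 0.850100
step 6 [3y] bond c/2=7/200: DF=(1032837/1000000 − 7/200·(0.977700+0.938800+0.896200+0.891500+0.850100))/(1+7/200) = 8439/10000 ≈ 0.843900

1 1/2 9777/10000
2 1 2347/2500
3 3/2 4481/5000
4 2 1783/2000
5 5/2 8501/10000
6 3 8439/10000
f(1y,1.5y) = ((2347/2500)/(4481/5000) − 1)/(1/2) = 426/4481 ≈ 9.5068%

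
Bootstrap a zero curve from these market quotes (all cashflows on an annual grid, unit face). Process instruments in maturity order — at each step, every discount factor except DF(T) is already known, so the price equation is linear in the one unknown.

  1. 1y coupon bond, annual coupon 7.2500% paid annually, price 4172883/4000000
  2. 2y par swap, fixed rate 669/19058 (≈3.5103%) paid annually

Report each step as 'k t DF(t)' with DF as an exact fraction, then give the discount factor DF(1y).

1 1 9727/10000
2 2 9331/10000
DF(1y) = 9727/10000 ≈ 0.972700

step 1 [1y] bond c/1=29/400: DF=(4172883/4000000 − 29/400·(0))/(1+29/400) = 9727/10000 ≈ 0.972700
step 2 [2y] swap r/1=669/19058: DF=(1 − 669/19058·(0.972700))/(1+669/19058) = 9331/10000 ≈ 0.933100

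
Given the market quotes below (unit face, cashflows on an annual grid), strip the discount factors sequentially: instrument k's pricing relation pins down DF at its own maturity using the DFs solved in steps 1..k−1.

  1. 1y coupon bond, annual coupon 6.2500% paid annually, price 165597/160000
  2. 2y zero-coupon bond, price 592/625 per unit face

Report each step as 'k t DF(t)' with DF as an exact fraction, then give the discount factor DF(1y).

step 1 [1y] bond c/1=1/16: DF=(165597/160000 − 1/16·(0))/(1+1/16) = 9741/10000 ≈ 0.974100
step 2 [2y] zero: DF = P = 592/625 ≈ 0.947200

1 1 9741/10000
2 2 592/625
DF(1y) = 9741/10000 ≈ 0.974100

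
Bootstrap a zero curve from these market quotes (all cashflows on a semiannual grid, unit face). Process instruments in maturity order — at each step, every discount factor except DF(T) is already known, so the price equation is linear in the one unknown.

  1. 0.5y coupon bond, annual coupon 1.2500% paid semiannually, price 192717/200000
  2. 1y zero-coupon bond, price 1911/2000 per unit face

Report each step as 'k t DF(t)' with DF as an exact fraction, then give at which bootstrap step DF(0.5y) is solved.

step 1 [0.5y] bond c/2=1/160: DF=(192717/200000 − 1/160·(0))/(1+1/160) = 1197/1250 ≈ 0.957600
step 2 [1y] zero: DF = P = 1911/2000 ≈ 0.955500

1 1/2 1197/1250
2 1 1911/2000
DF(0.5y) is solved at step 1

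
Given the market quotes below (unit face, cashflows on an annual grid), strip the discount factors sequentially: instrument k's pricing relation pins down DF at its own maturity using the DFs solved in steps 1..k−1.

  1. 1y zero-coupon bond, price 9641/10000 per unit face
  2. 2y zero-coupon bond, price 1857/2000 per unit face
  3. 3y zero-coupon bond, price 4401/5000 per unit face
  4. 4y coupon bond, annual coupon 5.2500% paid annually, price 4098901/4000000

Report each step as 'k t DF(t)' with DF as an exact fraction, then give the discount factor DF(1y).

1 1 9641/10000
2 2 1857/2000
3 3 4401/5000
4 4 8353/10000
DF(1y) = 9641/10000 ≈ 0.964100

step 1 [1y] zero: DF = P = 9641/10000 ≈ 0.964100
step 2 [2y] zero: DF = P = 1857/2000 ≈ 0.928500
step 3 [3y] zero: DF = P = 4401/5000 ≈ 0.880200
step 4 [4y] bond c/1=21/400: DF=(4098901/4000000 − 21/400·(0.964100+0.928500+0.880200))/(1+21/400) = 8353/10000 ≈ 0.835300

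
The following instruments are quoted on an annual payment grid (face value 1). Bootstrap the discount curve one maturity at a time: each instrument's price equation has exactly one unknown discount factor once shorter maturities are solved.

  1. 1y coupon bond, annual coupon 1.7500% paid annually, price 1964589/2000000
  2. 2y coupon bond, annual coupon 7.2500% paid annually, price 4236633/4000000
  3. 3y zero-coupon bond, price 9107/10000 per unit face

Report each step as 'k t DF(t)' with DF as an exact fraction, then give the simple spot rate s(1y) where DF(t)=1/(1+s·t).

1 1 4827/5000
2 2 9223/10000
3 3 9107/10000
s(1y) = (1/(4827/5000) − 1)/(1) = 173/4827 ≈ 3.5840%

step 1 [1y] bond c/1=7/400: DF=(1964589/2000000 − 7/400·(0))/(1+7/400) = 4827/5000 ≈ 0.965400
step 2 [2y] bond c/1=29/400: DF=(4236633/4000000 − 29/400·(0.965400))/(1+29/400) = 9223/10000 ≈ 0.922300
step 3 [3y] zero: DF = P = 9107/10000 ≈ 0.910700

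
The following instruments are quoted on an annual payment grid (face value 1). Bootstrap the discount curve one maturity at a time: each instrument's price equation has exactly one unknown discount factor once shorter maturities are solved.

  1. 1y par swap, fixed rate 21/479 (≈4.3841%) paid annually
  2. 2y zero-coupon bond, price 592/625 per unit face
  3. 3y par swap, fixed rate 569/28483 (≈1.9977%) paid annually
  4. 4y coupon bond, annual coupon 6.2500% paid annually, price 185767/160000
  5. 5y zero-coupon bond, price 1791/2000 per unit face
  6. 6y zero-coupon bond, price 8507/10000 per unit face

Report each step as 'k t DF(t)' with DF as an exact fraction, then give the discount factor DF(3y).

step 1 [1y] swap r/1=21/479: DF=(1 − 21/479·(0))/(1+21/479) = 479/500 ≈ 0.958000
step 2 [2y] zero: DF = P = 592/625 ≈ 0.947200
step 3 [3y] swap r/1=569/28483: DF=(1 − 569/28483·(0.958000+0.947200))/(1+569/28483) = 9431/10000 ≈ 0.943100
step 4 [4y] bond c/1=1/16: DF=(185767/160000 − 1/16·(0.958000+0.947200+0.943100))/(1+1/16) = 2313/2500 ≈ 0.925200
step 5 [5y] zero: DF = P = 1791/2000 ≈ 0.895500
step 6 [6y] zero: DF = P = 8507/10000 ≈ 0.850700

1 1 479/500
2 2 592/625
3 3 9431/10000
4 4 2313/2500
5 5 1791/2000
6 6 8507/10000
DF(3y) = 9431/10000 ≈ 0.943100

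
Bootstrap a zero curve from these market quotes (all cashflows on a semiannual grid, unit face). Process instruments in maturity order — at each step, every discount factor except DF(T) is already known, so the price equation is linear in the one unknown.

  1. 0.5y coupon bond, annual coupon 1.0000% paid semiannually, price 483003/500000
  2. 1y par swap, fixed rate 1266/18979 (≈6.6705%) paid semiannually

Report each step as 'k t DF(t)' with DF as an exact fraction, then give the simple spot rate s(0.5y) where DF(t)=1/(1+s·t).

step 1 [0.5y] bond c/2=1/200: DF=(483003/500000 − 1/200·(0))/(1+1/200) = 2403/2500 ≈ 0.961200
step 2 [1y] swap r/2=633/18979: DF=(1 − 633/18979·(0.961200))/(1+633/18979) = 9367/10000 ≈ 0.936700

1 1/2 2403/2500
2 1 9367/10000
s(0.5y) = (1/(2403/2500) − 1)/(1/2) = 194/2403 ≈ 8.0732%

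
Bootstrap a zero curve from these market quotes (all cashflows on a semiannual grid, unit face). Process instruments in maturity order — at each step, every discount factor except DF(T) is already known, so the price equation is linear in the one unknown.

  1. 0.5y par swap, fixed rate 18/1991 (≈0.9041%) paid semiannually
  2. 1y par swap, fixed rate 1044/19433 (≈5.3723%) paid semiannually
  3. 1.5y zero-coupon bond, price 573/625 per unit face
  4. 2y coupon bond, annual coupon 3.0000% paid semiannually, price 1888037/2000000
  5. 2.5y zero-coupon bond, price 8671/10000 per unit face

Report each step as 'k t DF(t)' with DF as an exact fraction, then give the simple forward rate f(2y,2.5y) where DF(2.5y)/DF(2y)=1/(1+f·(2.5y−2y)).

step 1 [0.5y] swap r/2=9/1991: DF=(1 − 9/1991·(0))/(1+9/1991) = 1991/2000 ≈ 0.995500
step 2 [1y] swap r/2=522/19433: DF=(1 − 522/19433·(0.995500))/(1+522/19433) = 4739/5000 ≈ 0.947800
step 3 [1.5y] zero: DF = P = 573/625 ≈ 0.916800
step 4 [2y] bond c/2=3/200: DF=(1888037/2000000 − 3/200·(0.995500+0.947800+0.916800))/(1+3/200) = 4439/5000 ≈ 0.887800
step 5 [2.5y] zero: DF = P = 8671/10000 ≈ 0.867100

1 1/2 1991/2000
2 1 4739/5000
3 3/2 573/625
4 2 4439/5000
5 5/2 8671/10000
f(2y,2.5y) = ((4439/5000)/(8671/10000) − 1)/(1/2) = 18/377 ≈ 4.7745%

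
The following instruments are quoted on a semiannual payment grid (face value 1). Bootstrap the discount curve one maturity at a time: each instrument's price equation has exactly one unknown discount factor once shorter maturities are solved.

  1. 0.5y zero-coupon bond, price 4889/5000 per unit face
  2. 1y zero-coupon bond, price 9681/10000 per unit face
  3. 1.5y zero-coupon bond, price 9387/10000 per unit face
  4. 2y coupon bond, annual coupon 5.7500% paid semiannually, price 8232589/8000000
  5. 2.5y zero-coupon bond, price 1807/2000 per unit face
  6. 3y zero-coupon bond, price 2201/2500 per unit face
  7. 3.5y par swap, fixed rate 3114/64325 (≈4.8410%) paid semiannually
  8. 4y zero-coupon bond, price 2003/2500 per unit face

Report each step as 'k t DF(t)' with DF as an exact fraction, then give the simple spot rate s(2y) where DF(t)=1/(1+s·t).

step 1 [0.5y] zero: DF = P = 4889/5000 ≈ 0.977800
step 2 [1y] zero: DF = P = 9681/10000 ≈ 0.968100
step 3 [1.5y] zero: DF = P = 9387/10000 ≈ 0.938700
step 4 [2y] bond c/2=23/800: DF=(8232589/8000000 − 23/800·(0.977800+0.968100+0.938700))/(1+23/800) = 9197/10000 ≈ 0.919700
step 5 [2.5y] zero: DF = P = 1807/2000 ≈ 0.903500
step 6 [3y] zero: DF = P = 2201/2500 ≈ 0.880400
step 7 [3.5y] swap r/2=1557/64325: DF=(1 − 1557/64325·(0.977800+0.968100+0.938700+0.919700+0.903500+0.880400))/(1+1557/64325) = 8443/10000 ≈ 0.844300
step 8 [4y] zero: DF = P = 2003/2500 ≈ 0.801200

1 1/2 4889/5000
2 1 9681/10000
3 3/2 9387/10000
4 2 9197/10000
5 5/2 1807/2000
6 3 2201/2500
7 7/2 8443/10000
8 4 2003/2500
s(2y) = (1/(9197/10000) − 1)/(2) = 803/18394 ≈ 4.3656%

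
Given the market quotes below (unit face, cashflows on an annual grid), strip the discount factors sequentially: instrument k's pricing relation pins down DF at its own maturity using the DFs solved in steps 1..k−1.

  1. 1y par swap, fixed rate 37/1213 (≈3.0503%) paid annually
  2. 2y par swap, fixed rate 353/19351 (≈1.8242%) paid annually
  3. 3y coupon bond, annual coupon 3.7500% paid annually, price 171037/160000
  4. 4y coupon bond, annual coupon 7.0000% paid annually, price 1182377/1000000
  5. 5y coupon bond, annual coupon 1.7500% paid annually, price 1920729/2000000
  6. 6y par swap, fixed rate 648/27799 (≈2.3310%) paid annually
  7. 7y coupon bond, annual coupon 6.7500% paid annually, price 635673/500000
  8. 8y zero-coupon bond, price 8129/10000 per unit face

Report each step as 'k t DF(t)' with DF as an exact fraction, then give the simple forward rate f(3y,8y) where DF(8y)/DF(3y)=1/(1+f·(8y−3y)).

1 1 1213/1250
2 2 9647/10000
3 3 2401/2500
4 4 2289/2500
5 5 8783/10000
6 6 544/625
7 7 4197/5000
8 8 8129/10000
f(3y,8y) = ((2401/2500)/(8129/10000) − 1)/(5) = 295/8129 ≈ 3.6290%

step 1 [1y] swap r/1=37/1213: DF=(1 − 37/1213·(0))/(1+37/1213) = 1213/1250 ≈ 0.970400
step 2 [2y] swap r/1=353/19351: DF=(1 − 353/19351·(0.970400))/(1+353/19351) = 9647/10000 ≈ 0.964700
step 3 [3y] bond c/1=3/80: DF=(171037/160000 − 3/80·(0.970400+0.964700))/(1+3/80) = 2401/2500 ≈ 0.960400
step 4 [4y] bond c/1=7/100: DF=(1182377/1000000 − 7/100·(0.970400+0.964700+0.960400))/(1+7/100) = 2289/2500 ≈ 0.915600
step 5 [5y] bond c/1=7/400: DF=(1920729/2000000 − 7/400·(0.970400+0.964700+0.960400+0.915600))/(1+7/400) = 8783/10000 ≈ 0.878300
step 6 [6y] swap r/1=648/27799: DF=(1 − 648/27799·(0.970400+0.964700+0.960400+0.915600+0.878300))/(1+648/27799) = 544/625 ≈ 0.870400
step 7 [7y] bond c/1=27/400: DF=(635673/500000 − 27/400·(0.970400+0.964700+0.960400+0.915600+0.878300+0.870400))/(1+27/400) = 4197/5000 ≈ 0.839400
step 8 [8y] zero: DF = P = 8129/10000 ≈ 0.812900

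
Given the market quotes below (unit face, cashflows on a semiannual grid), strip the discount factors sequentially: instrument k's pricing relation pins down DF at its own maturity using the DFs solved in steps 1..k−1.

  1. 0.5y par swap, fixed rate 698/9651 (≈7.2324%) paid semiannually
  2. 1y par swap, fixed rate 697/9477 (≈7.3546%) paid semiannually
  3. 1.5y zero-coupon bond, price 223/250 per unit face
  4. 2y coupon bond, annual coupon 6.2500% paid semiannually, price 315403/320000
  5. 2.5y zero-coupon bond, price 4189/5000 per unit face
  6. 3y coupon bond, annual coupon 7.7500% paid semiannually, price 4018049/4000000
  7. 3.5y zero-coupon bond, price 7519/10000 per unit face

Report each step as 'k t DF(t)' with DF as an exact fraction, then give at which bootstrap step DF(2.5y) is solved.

1 1/2 9651/10000
2 1 9303/10000
3 3/2 223/250
4 2 8713/10000
5 5/2 4189/5000
6 3 7993/10000
7 7/2 7519/10000
DF(2.5y) is solved at step 5

step 1 [0.5y] swap r/2=349/9651: DF=(1 − 349/9651·(0))/(1+349/9651) = 9651/10000 ≈ 0.965100
step 2 [1y] swap r/2=697/18954: DF=(1 − 697/18954·(0.965100))/(1+697/18954) = 9303/10000 ≈ 0.930300
step 3 [1.5y] zero: DF = P = 223/250 ≈ 0.892000
step 4 [2y] bond c/2=1/32: DF=(315403/320000 − 1/32·(0.965100+0.930300+0.892000))/(1+1/32) = 8713/10000 ≈ 0.871300
step 5 [2.5y] zero: DF = P = 4189/5000 ≈ 0.837800
step 6 [3y] bond c/2=31/800: DF=(4018049/4000000 − 31/800·(0.965100+0.930300+0.892000+0.871300+0.837800))/(1+31/800) = 7993/10000 ≈ 0.799300
step 7 [3.5y] zero: DF = P = 7519/10000 ≈ 0.751900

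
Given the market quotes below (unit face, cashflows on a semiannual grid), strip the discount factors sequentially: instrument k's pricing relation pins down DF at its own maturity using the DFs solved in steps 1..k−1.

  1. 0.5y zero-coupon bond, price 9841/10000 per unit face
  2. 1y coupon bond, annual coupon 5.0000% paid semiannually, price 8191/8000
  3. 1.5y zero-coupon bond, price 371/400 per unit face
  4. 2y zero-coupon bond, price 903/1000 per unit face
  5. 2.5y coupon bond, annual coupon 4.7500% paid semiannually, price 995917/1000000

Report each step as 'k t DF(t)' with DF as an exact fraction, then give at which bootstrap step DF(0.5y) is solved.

1 1/2 9841/10000
2 1 9749/10000
3 3/2 371/400
4 2 903/1000
5 5/2 8849/10000
DF(0.5y) is solved at step 1

step 1 [0.5y] zero: DF = P = 9841/10000 ≈ 0.984100
step 2 [1y] bond c/2=1/40: DF=(8191/8000 − 1/40·(0.984100))/(1+1/40) = 9749/10000 ≈ 0.974900
step 3 [1.5y] zero: DF = P = 371/400 ≈ 0.927500
step 4 [2y] zero: DF = P = 903/1000 ≈ 0.903000
step 5 [2.5y] bond c/2=19/800: DF=(995917/1000000 − 19/800·(0.984100+0.974900+0.927500+0.903000))/(1+19/800) = 8849/10000 ≈ 0.884900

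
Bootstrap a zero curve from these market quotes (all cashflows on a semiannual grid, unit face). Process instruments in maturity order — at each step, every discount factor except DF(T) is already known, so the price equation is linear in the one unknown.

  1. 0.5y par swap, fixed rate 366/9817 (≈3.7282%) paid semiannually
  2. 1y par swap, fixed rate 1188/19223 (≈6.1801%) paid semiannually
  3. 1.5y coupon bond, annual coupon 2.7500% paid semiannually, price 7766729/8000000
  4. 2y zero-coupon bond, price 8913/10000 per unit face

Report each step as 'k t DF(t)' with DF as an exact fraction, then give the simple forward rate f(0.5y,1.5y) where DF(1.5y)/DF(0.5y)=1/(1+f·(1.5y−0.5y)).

1 1/2 9817/10000
2 1 4703/5000
3 3/2 2329/2500
4 2 8913/10000
f(0.5y,1.5y) = ((9817/10000)/(2329/2500) − 1)/(1) = 501/9316 ≈ 5.3778%

step 1 [0.5y] swap r/2=183/9817: DF=(1 − 183/9817·(0))/(1+183/9817) = 9817/10000 ≈ 0.981700
step 2 [1y] swap r/2=594/19223: DF=(1 − 594/19223·(0.981700))/(1+594/19223) = 4703/5000 ≈ 0.940600
step 3 [1.5y] bond c/2=11/800: DF=(7766729/8000000 − 11/800·(0.981700+0.940600))/(1+11/800) = 2329/2500 ≈ 0.931600
step 4 [2y] zero: DF = P = 8913/10000 ≈ 0.891300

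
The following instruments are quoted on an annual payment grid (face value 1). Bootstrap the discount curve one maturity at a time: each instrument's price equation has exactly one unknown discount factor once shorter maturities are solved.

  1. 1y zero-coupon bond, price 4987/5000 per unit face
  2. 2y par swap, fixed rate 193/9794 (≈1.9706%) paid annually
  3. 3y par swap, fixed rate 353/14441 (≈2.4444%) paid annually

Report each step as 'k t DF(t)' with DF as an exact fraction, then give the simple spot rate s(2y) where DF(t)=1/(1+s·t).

1 1 4987/5000
2 2 4807/5000
3 3 4647/5000
s(2y) = (1/(4807/5000) − 1)/(2) = 193/9614 ≈ 2.0075%

step 1 [1y] zero: DF = P = 4987/5000 ≈ 0.997400
step 2 [2y] swap r/1=193/9794: DF=(1 − 193/9794·(0.997400))/(1+193/9794) = 4807/5000 ≈ 0.961400
step 3 [3y] swap r/1=353/14441: DF=(1 − 353/14441·(0.997400+0.961400))/(1+353/14441) = 4647/5000 ≈ 0.929400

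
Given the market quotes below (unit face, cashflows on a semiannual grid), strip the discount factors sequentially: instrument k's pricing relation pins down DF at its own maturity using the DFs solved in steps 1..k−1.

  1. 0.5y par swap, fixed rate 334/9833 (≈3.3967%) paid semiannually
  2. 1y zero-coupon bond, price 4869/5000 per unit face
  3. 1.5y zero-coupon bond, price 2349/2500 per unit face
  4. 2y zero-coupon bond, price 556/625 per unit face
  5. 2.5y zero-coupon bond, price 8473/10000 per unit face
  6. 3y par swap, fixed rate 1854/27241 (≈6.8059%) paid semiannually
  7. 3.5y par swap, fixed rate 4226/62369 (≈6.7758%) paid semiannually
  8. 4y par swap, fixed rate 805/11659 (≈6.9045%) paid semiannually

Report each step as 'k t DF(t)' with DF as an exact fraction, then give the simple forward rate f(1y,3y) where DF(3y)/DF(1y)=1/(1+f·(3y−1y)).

step 1 [0.5y] swap r/2=167/9833: DF=(1 − 167/9833·(0))/(1+167/9833) = 9833/10000 ≈ 0.983300
step 2 [1y] zero: DF = P = 4869/5000 ≈ 0.973800
step 3 [1.5y] zero: DF = P = 2349/2500 ≈ 0.939600
step 4 [2y] zero: DF = P = 556/625 ≈ 0.889600
step 5 [2.5y] zero: DF = P = 8473/10000 ≈ 0.847300
step 6 [3y] swap r/2=927/27241: DF=(1 − 927/27241·(0.983300+0.973800+0.939600+0.889600+0.847300))/(1+927/27241) = 4073/5000 ≈ 0.814600
step 7 [3.5y] swap r/2=2113/62369: DF=(1 − 2113/62369·(0.983300+0.973800+0.939600+0.889600+0.847300+0.814600))/(1+2113/62369) = 7887/10000 ≈ 0.788700
step 8 [4y] swap r/2=805/23318: DF=(1 − 805/23318·(0.983300+0.973800+0.939600+0.889600+0.847300+0.814600+0.788700))/(1+805/23318) = 1517/2000 ≈ 0.758500

1 1/2 9833/10000
2 1 4869/5000
3 3/2 2349/2500
4 2 556/625
5 5/2 8473/10000
6 3 4073/5000
7 7/2 7887/10000
8 4 1517/2000
f(1y,3y) = ((4869/5000)/(4073/5000) − 1)/(2) = 398/4073 ≈ 9.7717%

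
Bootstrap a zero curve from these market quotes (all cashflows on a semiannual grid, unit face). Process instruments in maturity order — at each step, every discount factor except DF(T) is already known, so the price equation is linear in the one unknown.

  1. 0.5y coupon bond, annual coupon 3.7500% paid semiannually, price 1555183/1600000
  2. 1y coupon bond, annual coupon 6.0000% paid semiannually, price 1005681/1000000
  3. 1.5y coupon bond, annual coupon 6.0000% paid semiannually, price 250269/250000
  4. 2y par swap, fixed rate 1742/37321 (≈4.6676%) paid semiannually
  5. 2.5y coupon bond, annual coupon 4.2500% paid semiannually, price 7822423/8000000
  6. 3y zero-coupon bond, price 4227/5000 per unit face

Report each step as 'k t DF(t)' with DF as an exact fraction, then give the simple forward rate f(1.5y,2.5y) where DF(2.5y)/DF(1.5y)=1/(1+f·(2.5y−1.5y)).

1 1/2 9541/10000
2 1 4743/5000
3 3/2 1833/2000
4 2 9129/10000
5 5/2 4399/5000
6 3 4227/5000
f(1.5y,2.5y) = ((1833/2000)/(4399/5000) − 1)/(1) = 367/8798 ≈ 4.1714%

step 1 [0.5y] bond c/2=3/160: DF=(1555183/1600000 − 3/160·(0))/(1+3/160) = 9541/10000 ≈ 0.954100
step 2 [1y] bond c/2=3/100: DF=(1005681/1000000 − 3/100·(0.954100))/(1+3/100) = 4743/5000 ≈ 0.948600
step 3 [1.5y] bond c/2=3/100: DF=(250269/250000 − 3/100·(0.954100+0.948600))/(1+3/100) = 1833/2000 ≈ 0.916500
step 4 [2y] swap r/2=871/37321: DF=(1 − 871/37321·(0.954100+0.948600+0.916500))/(1+871/37321) = 9129/10000 ≈ 0.912900
step 5 [2.5y] bond c/2=17/800: DF=(7822423/8000000 − 17/800·(0.954100+0.948600+0.916500+0.912900))/(1+17/800) = 4399/5000 ≈ 0.879800
step 6 [3y] zero: DF = P = 4227/5000 ≈ 0.845400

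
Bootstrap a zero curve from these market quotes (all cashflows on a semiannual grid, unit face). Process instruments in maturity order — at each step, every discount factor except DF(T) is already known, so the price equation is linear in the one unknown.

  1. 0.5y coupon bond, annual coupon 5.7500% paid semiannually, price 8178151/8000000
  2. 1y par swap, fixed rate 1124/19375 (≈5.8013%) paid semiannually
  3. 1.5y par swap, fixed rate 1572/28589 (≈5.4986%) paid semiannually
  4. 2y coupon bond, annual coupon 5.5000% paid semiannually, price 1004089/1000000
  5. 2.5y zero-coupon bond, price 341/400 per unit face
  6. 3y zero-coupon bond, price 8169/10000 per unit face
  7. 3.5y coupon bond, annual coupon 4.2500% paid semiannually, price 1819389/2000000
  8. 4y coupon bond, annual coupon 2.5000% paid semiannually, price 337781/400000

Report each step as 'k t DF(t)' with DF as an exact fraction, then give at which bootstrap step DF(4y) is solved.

step 1 [0.5y] bond c/2=23/800: DF=(8178151/8000000 − 23/800·(0))/(1+23/800) = 9937/10000 ≈ 0.993700
step 2 [1y] swap r/2=562/19375: DF=(1 − 562/19375·(0.993700))/(1+562/19375) = 4719/5000 ≈ 0.943800
step 3 [1.5y] swap r/2=786/28589: DF=(1 − 786/28589·(0.993700+0.943800))/(1+786/28589) = 4607/5000 ≈ 0.921400
step 4 [2y] bond c/2=11/400: DF=(1004089/1000000 − 11/400·(0.993700+0.943800+0.921400))/(1+11/400) = 9007/10000 ≈ 0.900700
step 5 [2.5y] zero: DF = P = 341/400 ≈ 0.852500
step 6 [3y] zero: DF = P = 8169/10000 ≈ 0.816900
step 7 [3.5y] bond c/2=17/800: DF=(1819389/2000000 − 17/800·(0.993700+0.943800+0.921400+0.900700+0.852500+0.816900))/(1+17/800) = 3889/5000 ≈ 0.777800
step 8 [4y] bond c/2=1/80: DF=(337781/400000 − 1/80·(0.993700+0.943800+0.921400+0.900700+0.852500+0.816900+0.777800))/(1+1/80) = 3787/5000 ≈ 0.757400

1 1/2 9937/10000
2 1 4719/5000
3 3/2 4607/5000
4 2 9007/10000
5 5/2 341/400
6 3 8169/10000
7 7/2 3889/5000
8 4 3787/5000
DF(4y) is solved at step 8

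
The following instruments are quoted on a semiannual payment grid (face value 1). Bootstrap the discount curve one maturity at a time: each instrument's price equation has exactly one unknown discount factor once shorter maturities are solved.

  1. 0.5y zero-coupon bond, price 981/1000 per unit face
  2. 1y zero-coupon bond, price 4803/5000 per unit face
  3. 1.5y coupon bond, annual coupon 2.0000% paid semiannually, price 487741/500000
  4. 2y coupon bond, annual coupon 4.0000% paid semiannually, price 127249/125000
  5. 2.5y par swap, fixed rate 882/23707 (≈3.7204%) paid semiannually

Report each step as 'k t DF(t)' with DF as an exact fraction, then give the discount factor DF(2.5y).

1 1/2 981/1000
2 1 4803/5000
3 3/2 4733/5000
4 2 4707/5000
5 5/2 4559/5000
DF(2.5y) = 4559/5000 ≈ 0.911800

step 1 [0.5y] zero: DF = P = 981/1000 ≈ 0.981000
step 2 [1y] zero: DF = P = 4803/5000 ≈ 0.960600
step 3 [1.5y] bond c/2=1/100: DF=(487741/500000 − 1/100·(0.981000+0.960600))/(1+1/100) = 4733/5000 ≈ 0.946600
step 4 [2y] bond c/2=1/50: DF=(127249/125000 − 1/50·(0.981000+0.960600+0.946600))/(1+1/50) = 4707/5000 ≈ 0.941400
step 5 [2.5y] swap r/2=441/23707: DF=(1 − 441/23707·(0.981000+0.960600+0.946600+0.941400))/(1+441/23707) = 4559/5000 ≈ 0.911800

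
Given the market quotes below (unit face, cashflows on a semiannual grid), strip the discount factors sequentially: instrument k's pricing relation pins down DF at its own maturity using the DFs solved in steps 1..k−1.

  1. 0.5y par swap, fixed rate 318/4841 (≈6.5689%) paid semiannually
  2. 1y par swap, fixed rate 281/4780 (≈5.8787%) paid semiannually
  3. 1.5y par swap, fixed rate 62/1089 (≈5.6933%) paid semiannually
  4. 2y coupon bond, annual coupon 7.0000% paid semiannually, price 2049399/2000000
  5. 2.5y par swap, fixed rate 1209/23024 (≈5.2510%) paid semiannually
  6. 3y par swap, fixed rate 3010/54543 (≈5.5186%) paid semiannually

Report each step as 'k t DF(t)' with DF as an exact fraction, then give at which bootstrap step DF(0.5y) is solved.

step 1 [0.5y] swap r/2=159/4841: DF=(1 − 159/4841·(0))/(1+159/4841) = 4841/5000 ≈ 0.968200
step 2 [1y] swap r/2=281/9560: DF=(1 − 281/9560·(0.968200))/(1+281/9560) = 4719/5000 ≈ 0.943800
step 3 [1.5y] swap r/2=31/1089: DF=(1 − 31/1089·(0.968200+0.943800))/(1+31/1089) = 4597/5000 ≈ 0.919400
step 4 [2y] bond c/2=7/200: DF=(2049399/2000000 − 7/200·(0.968200+0.943800+0.919400))/(1+7/200) = 8943/10000 ≈ 0.894300
step 5 [2.5y] swap r/2=1209/46048: DF=(1 − 1209/46048·(0.968200+0.943800+0.919400+0.894300))/(1+1209/46048) = 8791/10000 ≈ 0.879100
step 6 [3y] swap r/2=1505/54543: DF=(1 − 1505/54543·(0.968200+0.943800+0.919400+0.894300+0.879100))/(1+1505/54543) = 1699/2000 ≈ 0.849500

1 1/2 4841/5000
2 1 4719/5000
3 3/2 4597/5000
4 2 8943/10000
5 5/2 8791/10000
6 3 1699/2000
DF(0.5y) is solved at step 1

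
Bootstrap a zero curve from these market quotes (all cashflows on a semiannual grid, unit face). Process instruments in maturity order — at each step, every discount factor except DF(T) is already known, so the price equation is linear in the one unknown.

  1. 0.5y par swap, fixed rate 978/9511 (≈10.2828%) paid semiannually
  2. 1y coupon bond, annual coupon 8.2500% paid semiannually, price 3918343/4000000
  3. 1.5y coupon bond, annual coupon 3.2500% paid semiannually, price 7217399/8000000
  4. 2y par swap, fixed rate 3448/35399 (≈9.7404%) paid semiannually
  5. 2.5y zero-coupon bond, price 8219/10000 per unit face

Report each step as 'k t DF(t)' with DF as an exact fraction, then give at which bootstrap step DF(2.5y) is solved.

step 1 [0.5y] swap r/2=489/9511: DF=(1 − 489/9511·(0))/(1+489/9511) = 9511/10000 ≈ 0.951100
step 2 [1y] bond c/2=33/800: DF=(3918343/4000000 − 33/800·(0.951100))/(1+33/800) = 9031/10000 ≈ 0.903100
step 3 [1.5y] bond c/2=13/800: DF=(7217399/8000000 − 13/800·(0.951100+0.903100))/(1+13/800) = 8581/10000 ≈ 0.858100
step 4 [2y] swap r/2=1724/35399: DF=(1 − 1724/35399·(0.951100+0.903100+0.858100))/(1+1724/35399) = 2069/2500 ≈ 0.827600
step 5 [2.5y] zero: DF = P = 8219/10000 ≈ 0.821900

1 1/2 9511/10000
2 1 9031/10000
3 3/2 8581/10000
4 2 2069/2500
5 5/2 8219/10000
DF(2.5y) is solved at step 5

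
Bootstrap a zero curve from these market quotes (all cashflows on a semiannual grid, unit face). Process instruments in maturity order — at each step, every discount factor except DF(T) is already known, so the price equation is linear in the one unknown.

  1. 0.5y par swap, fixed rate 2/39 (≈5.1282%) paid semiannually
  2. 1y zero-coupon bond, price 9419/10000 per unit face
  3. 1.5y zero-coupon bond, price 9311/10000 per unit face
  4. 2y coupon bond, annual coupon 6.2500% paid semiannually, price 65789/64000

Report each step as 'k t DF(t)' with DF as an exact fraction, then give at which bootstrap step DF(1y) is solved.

1 1/2 39/40
2 1 9419/10000
3 3/2 9311/10000
4 2 1821/2000
DF(1y) is solved at step 2

step 1 [0.5y] swap r/2=1/39: DF=(1 − 1/39·(0))/(1+1/39) = 39/40 ≈ 0.975000
step 2 [1y] zero: DF = P = 9419/10000 ≈ 0.941900
step 3 [1.5y] zero: DF = P = 9311/10000 ≈ 0.931100
step 4 [2y] bond c/2=1/32: DF=(65789/64000 − 1/32·(0.975000+0.941900+0.931100))/(1+1/32) = 1821/2000 ≈ 0.910500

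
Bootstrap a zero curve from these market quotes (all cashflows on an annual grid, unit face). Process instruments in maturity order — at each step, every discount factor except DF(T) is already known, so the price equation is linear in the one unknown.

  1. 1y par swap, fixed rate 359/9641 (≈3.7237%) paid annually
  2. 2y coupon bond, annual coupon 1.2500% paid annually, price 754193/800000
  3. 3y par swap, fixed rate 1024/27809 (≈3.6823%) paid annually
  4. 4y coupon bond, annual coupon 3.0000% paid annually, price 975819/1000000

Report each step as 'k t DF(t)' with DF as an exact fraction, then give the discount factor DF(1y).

step 1 [1y] swap r/1=359/9641: DF=(1 − 359/9641·(0))/(1+359/9641) = 9641/10000 ≈ 0.964100
step 2 [2y] bond c/1=1/80: DF=(754193/800000 − 1/80·(0.964100))/(1+1/80) = 1149/1250 ≈ 0.919200
step 3 [3y] swap r/1=1024/27809: DF=(1 − 1024/27809·(0.964100+0.919200))/(1+1024/27809) = 561/625 ≈ 0.897600
step 4 [4y] bond c/1=3/100: DF=(975819/1000000 − 3/100·(0.964100+0.919200+0.897600))/(1+3/100) = 1083/1250 ≈ 0.866400

1 1 9641/10000
2 2 1149/1250
3 3 561/625
4 4 1083/1250
DF(1y) = 9641/10000 ≈ 0.964100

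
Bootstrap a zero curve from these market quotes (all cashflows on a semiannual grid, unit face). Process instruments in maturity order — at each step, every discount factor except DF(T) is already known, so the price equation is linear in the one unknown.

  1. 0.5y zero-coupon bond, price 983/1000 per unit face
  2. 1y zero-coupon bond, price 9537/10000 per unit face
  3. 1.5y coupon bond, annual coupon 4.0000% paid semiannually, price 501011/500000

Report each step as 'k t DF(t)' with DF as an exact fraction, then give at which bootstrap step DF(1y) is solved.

step 1 [0.5y] zero: DF = P = 983/1000 ≈ 0.983000
step 2 [1y] zero: DF = P = 9537/10000 ≈ 0.953700
step 3 [1.5y] bond c/2=1/50: DF=(501011/500000 − 1/50·(0.983000+0.953700))/(1+1/50) = 2361/2500 ≈ 0.944400

1 1/2 983/1000
2 1 9537/10000
3 3/2 2361/2500
DF(1y) is solved at step 2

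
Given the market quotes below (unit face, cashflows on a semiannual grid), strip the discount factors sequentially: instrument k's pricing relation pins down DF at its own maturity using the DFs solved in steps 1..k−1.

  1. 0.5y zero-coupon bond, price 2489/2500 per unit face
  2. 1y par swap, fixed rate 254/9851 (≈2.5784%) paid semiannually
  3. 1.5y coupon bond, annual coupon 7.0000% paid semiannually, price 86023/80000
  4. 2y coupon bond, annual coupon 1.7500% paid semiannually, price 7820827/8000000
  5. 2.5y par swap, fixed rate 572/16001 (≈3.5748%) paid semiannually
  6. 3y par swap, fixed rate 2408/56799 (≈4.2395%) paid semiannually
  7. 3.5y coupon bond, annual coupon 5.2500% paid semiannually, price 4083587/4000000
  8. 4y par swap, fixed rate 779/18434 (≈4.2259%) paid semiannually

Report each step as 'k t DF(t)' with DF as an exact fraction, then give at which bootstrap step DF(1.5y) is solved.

step 1 [0.5y] zero: DF = P = 2489/2500 ≈ 0.995600
step 2 [1y] swap r/2=127/9851: DF=(1 − 127/9851·(0.995600))/(1+127/9851) = 4873/5000 ≈ 0.974600
step 3 [1.5y] bond c/2=7/200: DF=(86023/80000 − 7/200·(0.995600+0.974600))/(1+7/200) = 9723/10000 ≈ 0.972300
step 4 [2y] bond c/2=7/800: DF=(7820827/8000000 − 7/800·(0.995600+0.974600+0.972300))/(1+7/800) = 2359/2500 ≈ 0.943600
step 5 [2.5y] swap r/2=286/16001: DF=(1 − 286/16001·(0.995600+0.974600+0.972300+0.943600))/(1+286/16001) = 4571/5000 ≈ 0.914200
step 6 [3y] swap r/2=1204/56799: DF=(1 − 1204/56799·(0.995600+0.974600+0.972300+0.943600+0.914200))/(1+1204/56799) = 2199/2500 ≈ 0.879600
step 7 [3.5y] bond c/2=21/800: DF=(4083587/4000000 − 21/800·(0.995600+0.974600+0.972300+0.943600+0.914200+0.879600))/(1+21/800) = 1699/2000 ≈ 0.849500
step 8 [4y] swap r/2=779/36868: DF=(1 − 779/36868·(0.995600+0.974600+0.972300+0.943600+0.914200+0.879600+0.849500))/(1+779/36868) = 4221/5000 ≈ 0.844200

1 1/2 2489/2500
2 1 4873/5000
3 3/2 9723/10000
4 2 2359/2500
5 5/2 4571/5000
6 3 2199/2500
7 7/2 1699/2000
8 4 4221/5000
DF(1.5y) is solved at step 3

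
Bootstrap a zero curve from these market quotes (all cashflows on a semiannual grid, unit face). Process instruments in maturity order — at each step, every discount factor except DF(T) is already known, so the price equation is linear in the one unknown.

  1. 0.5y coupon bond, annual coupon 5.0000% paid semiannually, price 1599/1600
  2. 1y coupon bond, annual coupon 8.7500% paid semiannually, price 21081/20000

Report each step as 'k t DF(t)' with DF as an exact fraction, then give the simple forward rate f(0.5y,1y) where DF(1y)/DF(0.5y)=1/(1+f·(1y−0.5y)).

step 1 [0.5y] bond c/2=1/40: DF=(1599/1600 − 1/40·(0))/(1+1/40) = 39/40 ≈ 0.975000
step 2 [1y] bond c/2=7/160: DF=(21081/20000 − 7/160·(0.975000))/(1+7/160) = 969/1000 ≈ 0.969000

1 1/2 39/40
2 1 969/1000
f(0.5y,1y) = ((39/40)/(969/1000) − 1)/(1/2) = 4/323 ≈ 1.2384%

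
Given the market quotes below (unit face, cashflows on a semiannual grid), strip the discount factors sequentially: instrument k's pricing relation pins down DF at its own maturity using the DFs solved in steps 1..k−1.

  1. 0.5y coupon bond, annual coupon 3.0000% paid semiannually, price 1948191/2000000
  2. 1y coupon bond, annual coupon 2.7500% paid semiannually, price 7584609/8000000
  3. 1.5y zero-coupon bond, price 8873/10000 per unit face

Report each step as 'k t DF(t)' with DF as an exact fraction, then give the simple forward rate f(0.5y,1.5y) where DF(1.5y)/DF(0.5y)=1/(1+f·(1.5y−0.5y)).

step 1 [0.5y] bond c/2=3/200: DF=(1948191/2000000 − 3/200·(0))/(1+3/200) = 9597/10000 ≈ 0.959700
step 2 [1y] bond c/2=11/800: DF=(7584609/8000000 − 11/800·(0.959700))/(1+11/800) = 4611/5000 ≈ 0.922200
step 3 [1.5y] zero: DF = P = 8873/10000 ≈ 0.887300

1 1/2 9597/10000
2 1 4611/5000
3 3/2 8873/10000
f(0.5y,1.5y) = ((9597/10000)/(8873/10000) − 1)/(1) = 724/8873 ≈ 8.1596%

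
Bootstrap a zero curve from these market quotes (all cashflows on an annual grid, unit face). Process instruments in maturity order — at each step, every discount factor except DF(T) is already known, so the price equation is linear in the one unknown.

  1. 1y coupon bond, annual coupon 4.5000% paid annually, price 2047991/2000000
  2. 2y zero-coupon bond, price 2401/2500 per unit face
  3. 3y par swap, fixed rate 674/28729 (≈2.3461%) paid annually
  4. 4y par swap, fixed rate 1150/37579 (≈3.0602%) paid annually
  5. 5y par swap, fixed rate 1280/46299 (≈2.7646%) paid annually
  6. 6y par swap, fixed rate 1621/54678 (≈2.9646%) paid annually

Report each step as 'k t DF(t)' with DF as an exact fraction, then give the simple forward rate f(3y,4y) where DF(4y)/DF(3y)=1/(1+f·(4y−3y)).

step 1 [1y] bond c/1=9/200: DF=(2047991/2000000 − 9/200·(0))/(1+9/200) = 9799/10000 ≈ 0.979900
step 2 [2y] zero: DF = P = 2401/2500 ≈ 0.960400
step 3 [3y] swap r/1=674/28729: DF=(1 − 674/28729·(0.979900+0.960400))/(1+674/28729) = 4663/5000 ≈ 0.932600
step 4 [4y] swap r/1=1150/37579: DF=(1 − 1150/37579·(0.979900+0.960400+0.932600))/(1+1150/37579) = 177/200 ≈ 0.885000
step 5 [5y] swap r/1=1280/46299: DF=(1 − 1280/46299·(0.979900+0.960400+0.932600+0.885000))/(1+1280/46299) = 109/125 ≈ 0.872000
step 6 [6y] swap r/1=1621/54678: DF=(1 − 1621/54678·(0.979900+0.960400+0.932600+0.885000+0.872000))/(1+1621/54678) = 8379/10000 ≈ 0.837900

1 1 9799/10000
2 2 2401/2500
3 3 4663/5000
4 4 177/200
5 5 109/125
6 6 8379/10000
f(3y,4y) = ((4663/5000)/(177/200) − 1)/(1) = 238/4425 ≈ 5.3785%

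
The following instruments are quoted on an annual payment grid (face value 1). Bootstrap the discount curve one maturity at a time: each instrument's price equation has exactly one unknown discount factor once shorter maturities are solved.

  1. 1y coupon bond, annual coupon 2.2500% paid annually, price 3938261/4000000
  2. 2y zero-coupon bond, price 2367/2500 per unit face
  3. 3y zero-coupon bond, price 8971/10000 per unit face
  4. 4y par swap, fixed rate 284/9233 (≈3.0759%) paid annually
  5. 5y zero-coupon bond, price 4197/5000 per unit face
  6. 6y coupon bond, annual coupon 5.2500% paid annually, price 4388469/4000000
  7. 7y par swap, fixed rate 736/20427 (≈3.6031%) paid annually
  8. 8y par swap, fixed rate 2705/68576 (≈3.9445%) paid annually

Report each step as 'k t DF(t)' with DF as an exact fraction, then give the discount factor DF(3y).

1 1 9629/10000
2 2 2367/2500
3 3 8971/10000
4 4 554/625
5 5 4197/5000
6 6 8163/10000
7 7 487/625
8 8 1459/2000
DF(3y) = 8971/10000 ≈ 0.897100

step 1 [1y] bond c/1=9/400: DF=(3938261/4000000 − 9/400·(0))/(1+9/400) = 9629/10000 ≈ 0.962900
step 2 [2y] zero: DF = P = 2367/2500 ≈ 0.946800
step 3 [3y] zero: DF = P = 8971/10000 ≈ 0.897100
step 4 [4y] swap r/1=284/9233: DF=(1 − 284/9233·(0.962900+0.946800+0.897100))/(1+284/9233) = 554/625 ≈ 0.886400
step 5 [5y] zero: DF = P = 4197/5000 ≈ 0.839400
step 6 [6y] bond c/1=21/400: DF=(4388469/4000000 − 21/400·(0.962900+0.946800+0.897100+0.886400+0.839400))/(1+21/400) = 8163/10000 ≈ 0.816300
step 7 [7y] swap r/1=736/20427: DF=(1 − 736/20427·(0.962900+0.946800+0.897100+0.886400+0.839400+0.816300))/(1+736/20427) = 487/625 ≈ 0.779200
step 8 [8y] swap r/1=2705/68576: DF=(1 − 2705/68576·(0.962900+0.946800+0.897100+0.886400+0.839400+0.816300+0.779200))/(1+2705/68576) = 1459/2000 ≈ 0.729500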